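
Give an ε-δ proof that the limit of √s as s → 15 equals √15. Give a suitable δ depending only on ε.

δ = min(15, √15·ε)

Let ε > 0. We want δ > 0 such that 0 < |s − 15| < δ implies |√s − √15| < ε.
Multiplying by the conjugate, |√s − √15| = |s − 15|/(√s + √15).
Restrict δ ≤ 15 so that |s − 15| < 15 forces s > 0, and then √s + √15 > √15.
Hence |√s − √15| < |s − 15|/√15, which is < ε once |s − 15| < √15·ε.
Take δ = min(15, √15·ε). If 0 < |s − 15| < δ then s > 0 and |√s − √15| < |s − 15|/√15 < ε.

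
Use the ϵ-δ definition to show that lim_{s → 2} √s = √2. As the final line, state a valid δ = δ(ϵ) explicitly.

δ = min(2, √2·ϵ)

Fix ϵ > 0. We want δ > 0 such that 0 < |s − 2| < δ implies |√s − √2| < ϵ.
Rationalise: √s − √2 = (s − 2)/(√s + √2), so |√s − √2| = |s − 2|/(√s + √2).
Restrict δ ≤ 2 so that |s − 2| < 2 forces s > 0, and then √s + √2 > √2.
Hence |√s − √2| < |s − 2|/√2, which is < ϵ once |s − 2| < √2·ϵ.
Take δ = min(2, √2·ϵ). If 0 < |s − 2| < δ then s > 0 and |√s − √2| < |s − 2|/√2 < ϵ.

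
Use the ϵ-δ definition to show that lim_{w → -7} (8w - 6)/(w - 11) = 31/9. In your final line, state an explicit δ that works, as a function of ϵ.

δ = min(9, (81/41)ϵ)

Let ϵ > 0 be given. We want δ > 0 with 0 < |w + 7| < δ ⇒ |(8w - 6)/(w - 11) − (31/9)| < ϵ.
Combining over a common denominator, (8w - 6)/(w - 11) − (31/9) = [(8w - 6)·(-18) − (-62)·(w - 11)] / [(-18)·(w - 11)] = -82(w + 7) / ((-18)(w - 11)).
So |(8w - 6)/(w - 11) − (31/9)| = 82|w + 7| / (18·|w − 11|).
Restrict δ ≤ 9. Then |w + 7| < 9 gives |w − 11| = |(w + 7) + (-18)| ≥ 18 − 9 = 9.
Hence |(8w - 6)/(w - 11) − (31/9)| < 82|w + 7|/(18·9) = (41/81)|w + 7|, which is < ϵ once |w + 7| < (81/41)ϵ.
Take δ = min(9, (81/41)ϵ). Then 0 < |w + 7| < δ forces both bounds, so |(8w - 6)/(w - 11) − (31/9)| < ϵ.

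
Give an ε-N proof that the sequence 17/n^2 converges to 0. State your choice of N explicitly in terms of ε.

N = (17/ε)^{1/2}

Suppose ε > 0. For n ≥ 1, |17/n^2 − 0| = 17/n^2.
17/n^2 < ε ⇔ n^2 > 17/ε ⇔ n > (17/ε)^{1/2}.
Take N = (17/ε)^{1/2}. Then n > N implies 17/n^2 < ε.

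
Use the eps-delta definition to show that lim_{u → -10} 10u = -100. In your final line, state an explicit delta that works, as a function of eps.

Let eps > 0. We need delta > 0 so that 0 < |u + 10| < delta implies |(10u) + 100| < eps.
|(10u) + 100| = |10u + 100| = 10|u + 10|.
So 10|u + 10| < eps exactly when |u + 10| < eps/10.
Choosing delta = eps/10 gives |(10u) + 100| = 10|u + 10| < eps whenever |u + 10| < delta.

delta = eps/10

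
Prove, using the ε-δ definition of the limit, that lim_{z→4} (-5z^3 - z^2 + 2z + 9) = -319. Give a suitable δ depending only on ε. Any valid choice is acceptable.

Fix ε > 0. We want δ > 0 such that 0 < |z − 4| < δ implies |(-5z^3 - z^2 + 2z + 9) + 319| < ε.
(-5z^3 - z^2 + 2z + 9) + 319 = -5z^3 - z^2 + 2z + 328 = (z − 4)(-5z^2 - 21z - 82).
So |(-5z^3 - z^2 + 2z + 9) + 319| = |z − 4|·|-5z^2 - 21z - 82|.
Assume first that |z − 4| < 2, so |z| < 6. Then |-5z^2 - 21z - 82| ≤ 5·6^2 + 21·6 + 82 = 388.
Hence |(-5z^3 - z^2 + 2z + 9) + 319| ≤ 388|z − 4| < ε provided |z − 4| < ε/388.
Take δ = min(2, ε/388). Then 0 < |z − 4| < δ gives both |z − 4| < 2 and |z − 4| < ε/388, so |(-5z^3 - z^2 + 2z + 9) + 319| < ε.

δ = min(2, ε/388)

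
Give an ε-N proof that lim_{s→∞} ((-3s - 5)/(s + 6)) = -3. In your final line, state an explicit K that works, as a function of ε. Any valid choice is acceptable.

K = 13/ε

Suppose ε > 0. We seek K > 0 such that s > K implies |(-3s - 5)/(s + 6) + 3| < ε.
(-3s - 5)/(s + 6) + 3 = ((-3s - 5) − (-3)(s + 6)) / ((s + 6)) = 13/((s + 6)).
For s > 0 we have s + 6 > s, so |(-3s - 5)/(s + 6) + 3| = 13/((s + 6)) < 13/(s) = 13/s.
Thus |(-3s - 5)/(s + 6) + 3| < ε whenever s > 13/ε.
Take K = 13/ε. If s > K then |(-3s - 5)/(s + 6) + 3| < 13/s < ε.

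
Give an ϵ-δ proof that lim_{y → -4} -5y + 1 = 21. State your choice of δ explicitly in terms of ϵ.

δ = ϵ/5

Let ϵ > 0 be given. We need δ > 0 so that 0 < |y + 4| < δ implies |(-5y + 1) − 21| < ϵ.
|(-5y + 1) − 21| = |-5y - 20| = 5|y + 4|.
So 5|y + 4| < ϵ exactly when |y + 4| < ϵ/5.
Choosing δ = ϵ/5 gives |(-5y + 1) − 21| = 5|y + 4| < ϵ whenever |y + 4| < δ.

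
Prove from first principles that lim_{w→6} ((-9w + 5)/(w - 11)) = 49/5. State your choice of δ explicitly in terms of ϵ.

δ = min(5/2, (25/188)ϵ)

Let ϵ > 0 be given. We want δ > 0 with 0 < |w − 6| < δ ⇒ |(-9w + 5)/(w - 11) − (49/5)| < ϵ.
Combining over a common denominator, (-9w + 5)/(w - 11) − (49/5) = [(-9w + 5)·(-5) − (-49)·(w - 11)] / [(-5)·(w - 11)] = 94(w − 6) / ((-5)(w - 11)).
So |(-9w + 5)/(w - 11) − (49/5)| = 94|w − 6| / (5·|w − 11|).
Require δ ≤ 5/2, so |w − 11| ≥ |-5| − |w − 6| > 5 − 5/2 = 5/2.
Hence |(-9w + 5)/(w - 11) − (49/5)| < 94|w − 6|/(5·(5/2)) = (188/25)|w − 6|, which is < ϵ once |w − 6| < (25/188)ϵ.
Take δ = min(5/2, (25/188)ϵ). Then 0 < |w − 6| < δ forces both bounds, so |(-9w + 5)/(w - 11) − (49/5)| < ϵ.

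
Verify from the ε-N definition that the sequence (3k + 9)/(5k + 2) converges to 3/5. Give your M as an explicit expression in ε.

M = (39/25)/ε

Suppose ε > 0. For k ≥ 1, |(3k + 9)/(5k + 2) − (3/5)| = |39|/(5(5k + 2)) = 39/(5(5k + 2)).
Since 5k + 2 ≥ 5k for k ≥ 1, this is ≤ 39/(5·5k) = (39/25)/k.
So |(3k + 9)/(5k + 2) − (3/5)| < ε whenever k > (39/25)/ε.
Take M = (39/25)/ε. If k > M then |(3k + 9)/(5k + 2) − (3/5)| ≤ (39/25)/k < ε.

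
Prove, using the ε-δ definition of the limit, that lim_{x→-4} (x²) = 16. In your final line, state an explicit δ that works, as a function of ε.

δ = min(1, ε/9)

Fix ε > 0. We seek δ > 0 with 0 < |x + 4| < δ ⇒ |x² − 16| < ε.
Factor: x² − 16 = (x + 4)(x - 4), so |x² − 16| = |x + 4|·|x - 4|.
Impose δ ≤ 1 so that |x| < 5; then |x - 4| ≤ 9.
Hence |x² − 16| ≤ 9|x + 4|, which is < ε once |x + 4| < ε/9.
Take δ = min(1, ε/9). If 0 < |x + 4| < δ then both bounds hold and |x² − 16| ≤ 9|x + 4| < 9·(ε/9) = ε.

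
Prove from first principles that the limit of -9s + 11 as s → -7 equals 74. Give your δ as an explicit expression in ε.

δ = ε/9

Suppose ε > 0. We need δ > 0 so that 0 < |s + 7| < δ implies |(-9s + 11) − 74| < ε.
|(-9s + 11) − 74| = |-9s - 63| = 9|s + 7|.
So 9|s + 7| < ε exactly when |s + 7| < ε/9.
Choosing δ = ε/9 gives |(-9s + 11) − 74| = 9|s + 7| < ε whenever |s + 7| < δ.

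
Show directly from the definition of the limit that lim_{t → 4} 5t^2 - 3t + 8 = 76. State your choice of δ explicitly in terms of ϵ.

δ = min(1, ϵ/42)

Let ϵ > 0. We want δ > 0 such that 0 < |t − 4| < δ implies |(5t^2 - 3t + 8) − 76| < ϵ.
(5t^2 - 3t + 8) − 76 = 5t^2 - 3t - 68 = (t − 4)(5t + 17).
So |(5t^2 - 3t + 8) − 76| = |t − 4|·|5t + 17|.
Assume first that |t − 4| < 1, so |t| < 5. Then |5t + 17| ≤ 5·5 + 17 = 42.
Hence |(5t^2 - 3t + 8) − 76| ≤ 42|t − 4| < ϵ provided |t − 4| < ϵ/42.
Choosing δ = min(1, ϵ/42) ensures both conditions, hence |(5t^2 - 3t + 8) − 76| < ϵ.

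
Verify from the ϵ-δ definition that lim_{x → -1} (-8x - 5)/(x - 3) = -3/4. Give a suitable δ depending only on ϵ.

δ = min(2, (8/29)ϵ)

Fix ϵ > 0. We want δ > 0 with 0 < |x + 1| < δ ⇒ |(-8x - 5)/(x - 3) + 3/4| < ϵ.
Combining over a common denominator, (-8x - 5)/(x - 3) + 3/4 = [(-8x - 5)·(-4) − 3·(x - 3)] / [(-4)·(x - 3)] = 29(x + 1) / ((-4)(x - 3)).
So |(-8x - 5)/(x - 3) + 3/4| = 29|x + 1| / (4·|x − 3|).
Restrict δ ≤ 2. Then |x + 1| < 2 gives |x − 3| = |(x + 1) + (-4)| ≥ 4 − 2 = 2.
Hence |(-8x - 5)/(x - 3) + 3/4| < 29|x + 1|/(4·2) = (29/8)|x + 1|, which is < ϵ once |x + 1| < (8/29)ϵ.
Take δ = min(2, (8/29)ϵ). Then 0 < |x + 1| < δ forces both bounds, so |(-8x - 5)/(x - 3) + 3/4| < ϵ.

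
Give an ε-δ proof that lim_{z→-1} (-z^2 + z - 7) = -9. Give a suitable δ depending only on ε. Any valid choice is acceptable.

Fix ε > 0. We want δ > 0 such that 0 < |z + 1| < δ implies |(-z^2 + z - 7) + 9| < ε.
(-z^2 + z - 7) + 9 = -z^2 + z + 2 = (z + 1)(-z + 2).
So |(-z^2 + z - 7) + 9| = |z + 1|·|-z + 2|.
Assume first that |z + 1| < 2, so |z| < 3. Then |-z + 2| ≤ 3 + 2 = 5.
Hence |(-z^2 + z - 7) + 9| ≤ 5|z + 1| < ε provided |z + 1| < ε/5.
Take δ = min(2, ε/5). Then 0 < |z + 1| < δ gives both |z + 1| < 2 and |z + 1| < ε/5, so |(-z^2 + z - 7) + 9| < ε.

δ = min(2, ε/5)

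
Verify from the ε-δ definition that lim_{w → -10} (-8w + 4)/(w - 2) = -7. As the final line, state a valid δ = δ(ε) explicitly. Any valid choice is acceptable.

Fix ε > 0. We want δ > 0 with 0 < |w + 10| < δ ⇒ |(-8w + 4)/(w - 2) + 7| < ε.
Combining over a common denominator, (-8w + 4)/(w - 2) + 7 = [(-8w + 4)·(-12) − 84·(w - 2)] / [(-12)·(w - 2)] = 12(w + 10) / ((-12)(w - 2)).
So |(-8w + 4)/(w - 2) + 7| = 12|w + 10| / (12·|w − 2|).
Restrict δ ≤ 6. Then |w + 10| < 6 gives |w − 2| = |(w + 10) + (-12)| ≥ 12 − 6 = 6.
Hence |(-8w + 4)/(w - 2) + 7| < 12|w + 10|/(12·6) = (1/6)|w + 10|, which is < ε once |w + 10| < 6ε.
Take δ = min(6, 6ε). Then 0 < |w + 10| < δ forces both bounds, so |(-8w + 4)/(w - 2) + 7| < ε.

δ = min(6, 6ε)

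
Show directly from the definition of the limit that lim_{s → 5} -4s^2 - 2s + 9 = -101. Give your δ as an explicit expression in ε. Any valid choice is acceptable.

Suppose ε > 0. We want δ > 0 such that 0 < |s − 5| < δ implies |(-4s^2 - 2s + 9) + 101| < ε.
(-4s^2 - 2s + 9) + 101 = -4s^2 - 2s + 110 = (s − 5)(-4s - 22).
So |(-4s^2 - 2s + 9) + 101| = |s − 5|·|-4s - 22|.
Assume first that |s − 5| < 1, so |s| < 6. Then |-4s - 22| ≤ 4·6 + 22 = 46.
Hence |(-4s^2 - 2s + 9) + 101| ≤ 46|s − 5| < ε provided |s − 5| < ε/46.
Take δ = min(1, ε/46). Then 0 < |s − 5| < δ gives both |s − 5| < 1 and |s − 5| < ε/46, so |(-4s^2 - 2s + 9) + 101| < ε.

δ = min(1, ε/46)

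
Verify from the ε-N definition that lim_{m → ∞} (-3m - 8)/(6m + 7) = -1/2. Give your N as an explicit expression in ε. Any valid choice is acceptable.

Suppose ε > 0. For m ≥ 1, |(-3m - 8)/(6m + 7) + 1/2| = |-27|/(6(6m + 7)) = 27/(6(6m + 7)).
Since 6m + 7 ≥ 6m for m ≥ 1, this is ≤ 27/(6·6m) = (3/4)/m.
So |(-3m - 8)/(6m + 7) + 1/2| < ε whenever m > (3/4)/ε.
Take N = (3/4)/ε. If m > N then |(-3m - 8)/(6m + 7) + 1/2| ≤ (3/4)/m < ε.

N = (3/4)/ε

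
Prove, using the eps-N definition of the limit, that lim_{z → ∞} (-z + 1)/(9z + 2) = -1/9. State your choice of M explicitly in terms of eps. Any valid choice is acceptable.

Suppose eps > 0. We seek M > 0 such that z > M implies |(-z + 1)/(9z + 2) + 1/9| < eps.
(-z + 1)/(9z + 2) + 1/9 = (9(-z + 1) − (-1)(9z + 2)) / (9(9z + 2)) = 11/(9(9z + 2)).
For z > 0 we have 9z + 2 > 9z, so |(-z + 1)/(9z + 2) + 1/9| = 11/(9(9z + 2)) < 11/(9·9z) = (11/81)/z.
Thus |(-z + 1)/(9z + 2) + 1/9| < eps whenever z > (11/81)/eps.
Take M = (11/81)/eps. If z > M then |(-z + 1)/(9z + 2) + 1/9| < (11/81)/z < eps.

M = (11/81)/eps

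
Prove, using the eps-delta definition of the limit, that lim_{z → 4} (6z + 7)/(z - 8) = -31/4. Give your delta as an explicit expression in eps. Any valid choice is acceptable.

delta = min(2, (8/55)eps)

Fix eps > 0. We want delta > 0 with 0 < |z − 4| < delta ⇒ |(6z + 7)/(z - 8) + 31/4| < eps.
Combining over a common denominator, (6z + 7)/(z - 8) + 31/4 = [(6z + 7)·(-4) − 31·(z - 8)] / [(-4)·(z - 8)] = -55(z − 4) / ((-4)(z - 8)).
So |(6z + 7)/(z - 8) + 31/4| = 55|z − 4| / (4·|z − 8|).
Require delta ≤ 2, so |z − 8| ≥ |-4| − |z − 4| > 4 − 2 = 2.
Hence |(6z + 7)/(z - 8) + 31/4| < 55|z − 4|/(4·2) = (55/8)|z − 4|, which is < eps once |z − 4| < (8/55)eps.
Take delta = min(2, (8/55)eps). Then 0 < |z − 4| < delta forces both bounds, so |(6z + 7)/(z - 8) + 31/4| < eps.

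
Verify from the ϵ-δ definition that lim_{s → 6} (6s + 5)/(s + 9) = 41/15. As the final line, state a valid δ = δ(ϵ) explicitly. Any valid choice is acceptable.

δ = min(15/2, (225/98)ϵ)

Let ϵ > 0. We want δ > 0 with 0 < |s − 6| < δ ⇒ |(6s + 5)/(s + 9) − (41/15)| < ϵ.
Combining over a common denominator, (6s + 5)/(s + 9) − (41/15) = [(6s + 5)·15 − 41·(s + 9)] / [15·(s + 9)] = 49(s − 6) / (15(s + 9)).
So |(6s + 5)/(s + 9) − (41/15)| = 49|s − 6| / (15·|s + 9|).
Require δ ≤ 15/2, so |s + 9| ≥ |15| − |s − 6| > 15 − 15/2 = 15/2.
Hence |(6s + 5)/(s + 9) − (41/15)| < 49|s − 6|/(15·(15/2)) = (98/225)|s − 6|, which is < ϵ once |s − 6| < (225/98)ϵ.
Take δ = min(15/2, (225/98)ϵ). Then 0 < |s − 6| < δ forces both bounds, so |(6s + 5)/(s + 9) − (41/15)| < ϵ.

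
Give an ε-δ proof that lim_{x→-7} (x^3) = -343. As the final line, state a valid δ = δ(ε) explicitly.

Fix ε > 0. We seek δ > 0 with 0 < |x + 7| < δ ⇒ |x^3 + 343| < ε.
Factor: x^3 + 343 = (x + 7)(x^2 - 7x + 49), so |x^3 + 343| = |x + 7|·|x^2 - 7x + 49|.
Impose δ ≤ 1 so that |x| < 8; then |x^2 - 7x + 49| ≤ 169.
Hence |x^3 + 343| ≤ 169|x + 7|, which is < ε once |x + 7| < ε/169.
Take δ = min(1, ε/169). If 0 < |x + 7| < δ then both bounds hold and |x^3 + 343| ≤ 169|x + 7| < 169·(ε/169) = ε.

δ = min(1, ε/169)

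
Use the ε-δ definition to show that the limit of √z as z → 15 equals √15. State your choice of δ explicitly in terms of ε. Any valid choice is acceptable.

Suppose ε > 0. We want δ > 0 such that 0 < |z − 15| < δ implies |√z − √15| < ε.
Multiplying by the conjugate, |√z − √15| = |z − 15|/(√z + √15).
Restrict δ ≤ 15 so that |z − 15| < 15 forces z > 0, and then √z + √15 > √15.
Hence |√z − √15| < |z − 15|/√15, which is < ε once |z − 15| < √15·ε.
Take δ = min(15, √15·ε). If 0 < |z − 15| < δ then z > 0 and |√z − √15| < |z − 15|/√15 < ε.

δ = min(15, √15·ε)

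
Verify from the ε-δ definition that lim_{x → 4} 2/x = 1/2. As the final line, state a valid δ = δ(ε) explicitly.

δ = min(2, 4ε)

Let ε > 0 be given. We seek δ > 0 such that 0 < |x − 4| < δ implies |2/x − (1/2)| < ε.
|2/x − (1/2)| = 2·|4 − x|/(4·|x|) = 2|x − 4|/(4|x|).
Restrict δ ≤ 2. Then |x − 4| < 2 gives |x| > 2, so 4|x| > 8.
Then |2/x − (1/2)| < 2|x − 4|/8, which is < ε when |x − 4| < 4ε.
Take δ = min(2, 4ε). Then 0 < |x − 4| < δ gives both |x − 4| < 2 and |x − 4| < 4ε, so |2/x − (1/2)| < ε.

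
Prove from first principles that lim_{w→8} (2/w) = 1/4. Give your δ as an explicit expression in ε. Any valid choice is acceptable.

δ = min(4, 16ε)

Let ε > 0 be given. We seek δ > 0 such that 0 < |w − 8| < δ implies |2/w − (1/4)| < ε.
|2/w − (1/4)| = 2·|8 − w|/(8·|w|) = 2|w − 8|/(8|w|).
Restrict δ ≤ 4. Then |w − 8| < 4 gives |w| > 4, so 8|w| > 32.
Then |2/w − (1/4)| < 2|w − 8|/32, which is < ε when |w − 8| < 16ε.
Take δ = min(4, 16ε). Then 0 < |w − 8| < δ gives both |w − 8| < 4 and |w − 8| < 16ε, so |2/w − (1/4)| < ε.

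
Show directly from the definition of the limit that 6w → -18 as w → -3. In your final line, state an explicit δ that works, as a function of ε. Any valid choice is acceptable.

Let ε > 0. We need δ > 0 so that 0 < |w + 3| < δ implies |(6w) + 18| < ε.
Since (6w) + 18 = 6(w + 3), we have |(6w) + 18| = 6|w + 3|.
Thus it suffices that |w + 3| < ε/6.
Choosing δ = ε/6 gives |(6w) + 18| = 6|w + 3| < ε whenever |w + 3| < δ.

δ = ε/6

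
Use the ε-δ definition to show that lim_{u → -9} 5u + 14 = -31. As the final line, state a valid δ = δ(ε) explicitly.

Suppose ε > 0. We need δ > 0 so that 0 < |u + 9| < δ implies |(5u + 14) + 31| < ε.
|(5u + 14) + 31| = |5u + 45| = 5|u + 9|.
So 5|u + 9| < ε exactly when |u + 9| < ε/5.
Take δ = ε/5. If 0 < |u + 9| < δ then |(5u + 14) + 31| = 5|u + 9| < 5·(ε/5) = ε.

δ = ε/5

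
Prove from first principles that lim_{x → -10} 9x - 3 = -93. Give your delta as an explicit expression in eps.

delta = eps/9

Let eps > 0 be given. We need delta > 0 so that 0 < |x + 10| < delta implies |(9x - 3) + 93| < eps.
Since (9x - 3) + 93 = 9(x + 10), we have |(9x - 3) + 93| = 9|x + 10|.
Thus it suffices that |x + 10| < eps/9.
Choosing delta = eps/9 gives |(9x - 3) + 93| = 9|x + 10| < eps whenever |x + 10| < delta.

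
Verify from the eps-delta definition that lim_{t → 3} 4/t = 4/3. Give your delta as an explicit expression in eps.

Fix eps > 0. We seek delta > 0 such that 0 < |t − 3| < delta implies |4/t − (4/3)| < eps.
|4/t − (4/3)| = 4·|3 − t|/(3·|t|) = 4|t − 3|/(3|t|).
Restrict delta ≤ 3/2. Then |t − 3| < 3/2 gives |t| > 3/2, so 3|t| > 9/2.
Then |4/t − (4/3)| < 4|t − 3|/(9/2), which is < eps when |t − 3| < (9/8)eps.
Take delta = min(3/2, (9/8)eps). Then 0 < |t − 3| < delta gives both |t − 3| < 3/2 and |t − 3| < (9/8)eps, so |4/t − (4/3)| < eps.

delta = min(3/2, (9/8)eps)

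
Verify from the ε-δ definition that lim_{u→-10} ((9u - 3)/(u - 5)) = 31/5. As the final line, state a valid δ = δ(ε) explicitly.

Suppose ε > 0. We want δ > 0 with 0 < |u + 10| < δ ⇒ |(9u - 3)/(u - 5) − (31/5)| < ε.
Combining over a common denominator, (9u - 3)/(u - 5) − (31/5) = [(9u - 3)·(-15) − (-93)·(u - 5)] / [(-15)·(u - 5)] = -42(u + 10) / ((-15)(u - 5)).
So |(9u - 3)/(u - 5) − (31/5)| = 42|u + 10| / (15·|u − 5|).
Restrict δ ≤ 15/2. Then |u + 10| < 15/2 gives |u − 5| = |(u + 10) + (-15)| ≥ 15 − 15/2 = 15/2.
Hence |(9u - 3)/(u - 5) − (31/5)| < 42|u + 10|/(15·(15/2)) = (28/75)|u + 10|, which is < ε once |u + 10| < (75/28)ε.
Take δ = min(15/2, (75/28)ε). Then 0 < |u + 10| < δ forces both bounds, so |(9u - 3)/(u - 5) − (31/5)| < ε.

δ = min(15/2, (75/28)ε)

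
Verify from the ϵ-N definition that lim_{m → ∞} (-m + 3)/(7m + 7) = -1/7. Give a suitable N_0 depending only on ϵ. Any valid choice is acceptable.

N_0 = (4/7)/ϵ

Suppose ϵ > 0. For m ≥ 1, |(-m + 3)/(7m + 7) + 1/7| = |28|/(7(7m + 7)) = 28/(7(7m + 7)).
Since 7m + 7 ≥ 7m for m ≥ 1, this is ≤ 28/(7·7m) = (4/7)/m.
So |(-m + 3)/(7m + 7) + 1/7| < ϵ whenever m > (4/7)/ϵ.
Take N_0 = (4/7)/ϵ. If m > N_0 then |(-m + 3)/(7m + 7) + 1/7| ≤ (4/7)/m < ϵ.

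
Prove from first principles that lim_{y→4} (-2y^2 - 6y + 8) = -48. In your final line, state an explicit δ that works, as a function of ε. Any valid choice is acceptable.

Let ε > 0 be given. We want δ > 0 such that 0 < |y − 4| < δ implies |(-2y^2 - 6y + 8) + 48| < ε.
(-2y^2 - 6y + 8) + 48 = -2y^2 - 6y + 56 = (y − 4)(-2y - 14).
So |(-2y^2 - 6y + 8) + 48| = |y − 4|·|-2y - 14|.
Require δ ≤ 2. Then |y − 4| < 2 gives |y| < 6, and by the triangle inequality |-2y - 14| ≤ 2·6 + 14 = 26.
Hence |(-2y^2 - 6y + 8) + 48| ≤ 26|y − 4| < ε provided |y − 4| < ε/26.
Take δ = min(2, ε/26). Then 0 < |y − 4| < δ gives both |y − 4| < 2 and |y − 4| < ε/26, so |(-2y^2 - 6y + 8) + 48| < ε.

δ = min(2, ε/26)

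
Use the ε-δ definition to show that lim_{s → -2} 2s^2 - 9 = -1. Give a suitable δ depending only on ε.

δ = min(1, ε/10)

Let ε > 0 be given. We want δ > 0 such that 0 < |s + 2| < δ implies |(2s^2 - 9) + 1| < ε.
(2s^2 - 9) + 1 = 2s^2 - 8 = (s + 2)(2s - 4).
So |(2s^2 - 9) + 1| = |s + 2|·|2s - 4|.
Assume first that |s + 2| < 1, so |s| < 3. Then |2s - 4| ≤ 2·3 + 4 = 10.
Hence |(2s^2 - 9) + 1| ≤ 10|s + 2| < ε provided |s + 2| < ε/10.
Take δ = min(1, ε/10). Then 0 < |s + 2| < δ gives both |s + 2| < 1 and |s + 2| < ε/10, so |(2s^2 - 9) + 1| < ε.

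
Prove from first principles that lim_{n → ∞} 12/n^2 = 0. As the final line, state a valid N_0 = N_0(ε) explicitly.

Suppose ε > 0. For n ≥ 1, |12/n^2 − 0| = 12/n^2.
12/n^2 < ε ⇔ n^2 > 12/ε ⇔ n > (12/ε)^{1/2}.
Take N_0 = (12/ε)^{1/2}. Then n > N_0 implies 12/n^2 < ε.

N_0 = (12/ε)^{1/2}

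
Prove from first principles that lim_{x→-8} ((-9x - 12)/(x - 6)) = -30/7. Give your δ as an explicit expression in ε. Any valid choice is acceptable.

δ = min(7, (49/33)ε)

Let ε > 0 be given. We want δ > 0 with 0 < |x + 8| < δ ⇒ |(-9x - 12)/(x - 6) + 30/7| < ε.
Combining over a common denominator, (-9x - 12)/(x - 6) + 30/7 = [(-9x - 12)·(-14) − 60·(x - 6)] / [(-14)·(x - 6)] = 66(x + 8) / ((-14)(x - 6)).
So |(-9x - 12)/(x - 6) + 30/7| = 66|x + 8| / (14·|x − 6|).
Restrict δ ≤ 7. Then |x + 8| < 7 gives |x − 6| = |(x + 8) + (-14)| ≥ 14 − 7 = 7.
Hence |(-9x - 12)/(x - 6) + 30/7| < 66|x + 8|/(14·7) = (33/49)|x + 8|, which is < ε once |x + 8| < (49/33)ε.
Take δ = min(7, (49/33)ε). Then 0 < |x + 8| < δ forces both bounds, so |(-9x - 12)/(x - 6) + 30/7| < ε.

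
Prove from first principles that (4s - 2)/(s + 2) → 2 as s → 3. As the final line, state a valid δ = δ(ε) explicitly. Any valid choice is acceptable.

Let ε > 0. We want δ > 0 with 0 < |s − 3| < δ ⇒ |(4s - 2)/(s + 2) − 2| < ε.
Combining over a common denominator, (4s - 2)/(s + 2) − 2 = [(4s - 2)·5 − 10·(s + 2)] / [5·(s + 2)] = 10(s − 3) / (5(s + 2)).
So |(4s - 2)/(s + 2) − 2| = 10|s − 3| / (5·|s + 2|).
Restrict δ ≤ 5/2. Then |s − 3| < 5/2 gives |s + 2| = |(s − 3) + 5| ≥ 5 − 5/2 = 5/2.
Hence |(4s - 2)/(s + 2) − 2| < 10|s − 3|/(5·(5/2)) = (4/5)|s − 3|, which is < ε once |s − 3| < (5/4)ε.
Take δ = min(5/2, (5/4)ε). Then 0 < |s − 3| < δ forces both bounds, so |(4s - 2)/(s + 2) − 2| < ε.

δ = min(5/2, (5/4)ε)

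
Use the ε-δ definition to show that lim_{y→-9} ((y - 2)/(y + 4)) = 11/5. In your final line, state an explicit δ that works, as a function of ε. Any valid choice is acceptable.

Let ε > 0 be given. We want δ > 0 with 0 < |y + 9| < δ ⇒ |(y - 2)/(y + 4) − (11/5)| < ε.
Combining over a common denominator, (y - 2)/(y + 4) − (11/5) = [(y - 2)·(-5) − (-11)·(y + 4)] / [(-5)·(y + 4)] = 6(y + 9) / ((-5)(y + 4)).
So |(y - 2)/(y + 4) − (11/5)| = 6|y + 9| / (5·|y + 4|).
Restrict δ ≤ 5/2. Then |y + 9| < 5/2 gives |y + 4| = |(y + 9) + (-5)| ≥ 5 − 5/2 = 5/2.
Hence |(y - 2)/(y + 4) − (11/5)| < 6|y + 9|/(5·(5/2)) = (12/25)|y + 9|, which is < ε once |y + 9| < (25/12)ε.
Take δ = min(5/2, (25/12)ε). Then 0 < |y + 9| < δ forces both bounds, so |(y - 2)/(y + 4) − (11/5)| < ε.

δ = min(5/2, (25/12)ε)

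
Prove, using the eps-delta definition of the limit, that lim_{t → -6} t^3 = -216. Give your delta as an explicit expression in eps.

delta = min(2, eps/148)

Let eps > 0 be given. We seek delta > 0 with 0 < |t + 6| < delta ⇒ |t^3 + 216| < eps.
Factor: t^3 + 216 = (t + 6)(t^2 - 6t + 36), so |t^3 + 216| = |t + 6|·|t^2 - 6t + 36|.
Impose delta ≤ 2 so that |t| < 8; then |t^2 - 6t + 36| ≤ 148.
Hence |t^3 + 216| ≤ 148|t + 6|, which is < eps once |t + 6| < eps/148.
Take delta = min(2, eps/148). If 0 < |t + 6| < delta then both bounds hold and |t^3 + 216| ≤ 148|t + 6| < 148·(eps/148) = eps.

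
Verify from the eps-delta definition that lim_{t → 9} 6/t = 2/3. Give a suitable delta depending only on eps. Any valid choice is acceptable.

Fix eps > 0. We seek delta > 0 such that 0 < |t − 9| < delta implies |6/t − (2/3)| < eps.
|6/t − (2/3)| = 6·|9 − t|/(9·|t|) = 6|t − 9|/(9|t|).
Require delta ≤ 9/2 so that |t| > 9 − 9/2 = 9/2, hence 9|t| > 81/2.
Then |6/t − (2/3)| < 6|t − 9|/(81/2), which is < eps when |t − 9| < (27/4)eps.
Take delta = min(9/2, (27/4)eps). Then 0 < |t − 9| < delta gives both |t − 9| < 9/2 and |t − 9| < (27/4)eps, so |6/t − (2/3)| < eps.

delta = min(9/2, (27/4)eps)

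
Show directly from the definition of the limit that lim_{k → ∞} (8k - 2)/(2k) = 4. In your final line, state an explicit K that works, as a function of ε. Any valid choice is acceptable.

Let ε > 0 be given. For k ≥ 1, |(8k - 2)/(2k) − 4| = |-4|/(2(2k)) = 4/(2(2k)).
Since 2k ≥ 2k for k ≥ 1, this is ≤ 4/(2·2k) = 1/k.
So |(8k - 2)/(2k) − 4| < ε whenever k > 1/ε.
Take K = 1/ε. If k > K then |(8k - 2)/(2k) − 4| ≤ 1/k < ε.

K = 1/ε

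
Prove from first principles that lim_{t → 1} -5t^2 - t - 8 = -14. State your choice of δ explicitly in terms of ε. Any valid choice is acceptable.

δ = min(1, ε/16)

Fix ε > 0. We want δ > 0 such that 0 < |t − 1| < δ implies |(-5t^2 - t - 8) + 14| < ε.
(-5t^2 - t - 8) + 14 = -5t^2 - t + 6 = (t − 1)(-5t - 6).
So |(-5t^2 - t - 8) + 14| = |t − 1|·|-5t - 6|.
Assume first that |t − 1| < 1, so |t| < 2. Then |-5t - 6| ≤ 5·2 + 6 = 16.
Hence |(-5t^2 - t - 8) + 14| ≤ 16|t − 1| < ε provided |t − 1| < ε/16.
Take δ = min(1, ε/16). Then 0 < |t − 1| < δ gives both |t − 1| < 1 and |t − 1| < ε/16, so |(-5t^2 - t - 8) + 14| < ε.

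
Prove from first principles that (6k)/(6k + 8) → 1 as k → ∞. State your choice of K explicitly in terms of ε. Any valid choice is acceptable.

Let ε > 0 be given. For k ≥ 1, |(6k)/(6k + 8) − 1| = |-48|/(6(6k + 8)) = 48/(6(6k + 8)).
Since 6k + 8 ≥ 6k for k ≥ 1, this is ≤ 48/(6·6k) = (4/3)/k.
So |(6k)/(6k + 8) − 1| < ε whenever k > (4/3)/ε.
Take K = (4/3)/ε. If k > K then |(6k)/(6k + 8) − 1| ≤ (4/3)/k < ε.

K = (4/3)/ε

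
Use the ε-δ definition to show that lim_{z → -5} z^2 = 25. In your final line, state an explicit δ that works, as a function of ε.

Fix ε > 0. We seek δ > 0 with 0 < |z + 5| < δ ⇒ |z^2 − 25| < ε.
Factor: z^2 − 25 = (z + 5)(z - 5), so |z^2 − 25| = |z + 5|·|z - 5|.
Restrict δ ≤ 1. Then |z + 5| < 1 gives |z| < 6, so by the triangle inequality |z - 5| ≤ 6 + 5 = 11.
Hence |z^2 − 25| ≤ 11|z + 5|, which is < ε once |z + 5| < ε/11.
Take δ = min(1, ε/11). If 0 < |z + 5| < δ then both bounds hold and |z^2 − 25| ≤ 11|z + 5| < 11·(ε/11) = ε.

δ = min(1, ε/11)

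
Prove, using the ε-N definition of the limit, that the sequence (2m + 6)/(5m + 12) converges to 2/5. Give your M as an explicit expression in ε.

Let ε > 0 be given. For m ≥ 1, |(2m + 6)/(5m + 12) − (2/5)| = |6|/(5(5m + 12)) = 6/(5(5m + 12)).
Since 5m + 12 ≥ 5m for m ≥ 1, this is ≤ 6/(5·5m) = (6/25)/m.
So |(2m + 6)/(5m + 12) − (2/5)| < ε whenever m > (6/25)/ε.
Take M = (6/25)/ε. If m > M then |(2m + 6)/(5m + 12) − (2/5)| ≤ (6/25)/m < ε.

M = (6/25)/ε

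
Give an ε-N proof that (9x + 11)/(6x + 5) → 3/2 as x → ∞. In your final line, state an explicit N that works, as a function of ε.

Suppose ε > 0. We seek N > 0 such that x > N implies |(9x + 11)/(6x + 5) − (3/2)| < ε.
(9x + 11)/(6x + 5) − (3/2) = (6(9x + 11) − 9(6x + 5)) / (6(6x + 5)) = 21/(6(6x + 5)).
For x > 0 we have 6x + 5 > 6x, so |(9x + 11)/(6x + 5) − (3/2)| = 21/(6(6x + 5)) < 21/(6·6x) = (7/12)/x.
Thus |(9x + 11)/(6x + 5) − (3/2)| < ε whenever x > (7/12)/ε.
Take N = (7/12)/ε. If x > N then |(9x + 11)/(6x + 5) − (3/2)| < (7/12)/x < ε.

N = (7/12)/ε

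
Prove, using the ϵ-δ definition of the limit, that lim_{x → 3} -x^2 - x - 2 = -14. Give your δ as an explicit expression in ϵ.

Suppose ϵ > 0. We want δ > 0 such that 0 < |x − 3| < δ implies |(-x^2 - x - 2) + 14| < ϵ.
(-x^2 - x - 2) + 14 = -x^2 - x + 12 = (x − 3)(-x - 4).
So |(-x^2 - x - 2) + 14| = |x − 3|·|-x - 4|.
Assume first that |x − 3| < 1, so |x| < 4. Then |-x - 4| ≤ 4 + 4 = 8.
Hence |(-x^2 - x - 2) + 14| ≤ 8|x − 3| < ϵ provided |x − 3| < ϵ/8.
Choosing δ = min(1, ϵ/8) ensures both conditions, hence |(-x^2 - x - 2) + 14| < ϵ.

δ = min(1, ϵ/8)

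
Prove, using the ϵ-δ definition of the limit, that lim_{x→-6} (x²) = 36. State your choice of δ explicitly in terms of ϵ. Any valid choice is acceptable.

δ = min(1, ϵ/13)

Suppose ϵ > 0. We seek δ > 0 with 0 < |x + 6| < δ ⇒ |x² − 36| < ϵ.
Factor: x² − 36 = (x + 6)(x - 6), so |x² − 36| = |x + 6|·|x - 6|.
Impose δ ≤ 1 so that |x| < 7; then |x - 6| ≤ 13.
Hence |x² − 36| ≤ 13|x + 6|, which is < ϵ once |x + 6| < ϵ/13.
Take δ = min(1, ϵ/13). If 0 < |x + 6| < δ then both bounds hold and |x² − 36| ≤ 13|x + 6| < 13·(ϵ/13) = ϵ.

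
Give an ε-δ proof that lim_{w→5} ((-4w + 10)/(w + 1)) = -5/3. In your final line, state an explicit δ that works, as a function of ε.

Let ε > 0 be given. We want δ > 0 with 0 < |w − 5| < δ ⇒ |(-4w + 10)/(w + 1) + 5/3| < ε.
Combining over a common denominator, (-4w + 10)/(w + 1) + 5/3 = [(-4w + 10)·6 − (-10)·(w + 1)] / [6·(w + 1)] = -14(w − 5) / (6(w + 1)).
So |(-4w + 10)/(w + 1) + 5/3| = 14|w − 5| / (6·|w + 1|).
Require δ ≤ 3, so |w + 1| ≥ |6| − |w − 5| > 6 − 3 = 3.
Hence |(-4w + 10)/(w + 1) + 5/3| < 14|w − 5|/(6·3) = (7/9)|w − 5|, which is < ε once |w − 5| < (9/7)ε.
Take δ = min(3, (9/7)ε). Then 0 < |w − 5| < δ forces both bounds, so |(-4w + 10)/(w + 1) + 5/3| < ε.

δ = min(3, (9/7)ε)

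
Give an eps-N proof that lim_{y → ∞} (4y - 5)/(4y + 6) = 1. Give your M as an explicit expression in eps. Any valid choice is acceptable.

Suppose eps > 0. We seek M > 0 such that y > M implies |(4y - 5)/(4y + 6) − 1| < eps.
(4y - 5)/(4y + 6) − 1 = (4(4y - 5) − 4(4y + 6)) / (4(4y + 6)) = -44/(4(4y + 6)).
For y > 0 we have 4y + 6 > 4y, so |(4y - 5)/(4y + 6) − 1| = 44/(4(4y + 6)) < 44/(4·4y) = (11/4)/y.
Thus |(4y - 5)/(4y + 6) − 1| < eps whenever y > (11/4)/eps.
Take M = (11/4)/eps. If y > M then |(4y - 5)/(4y + 6) − 1| < (11/4)/y < eps.

M = (11/4)/eps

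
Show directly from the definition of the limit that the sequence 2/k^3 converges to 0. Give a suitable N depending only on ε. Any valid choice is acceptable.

Let ε > 0 be given. For k ≥ 1, |2/k^3 − 0| = 2/k^3.
2/k^3 < ε ⇔ k^3 > 2/ε ⇔ k > (2/ε)^{1/3}.
Take N = (2/ε)^{1/3}. Then k > N implies 2/k^3 < ε.

N = (2/ε)^{1/3}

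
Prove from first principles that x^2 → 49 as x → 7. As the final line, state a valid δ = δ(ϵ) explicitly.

δ = min(2, ϵ/16)

Let ϵ > 0. We seek δ > 0 with 0 < |x − 7| < δ ⇒ |x^2 − 49| < ϵ.
Factor: x^2 − 49 = (x − 7)(x + 7), so |x^2 − 49| = |x − 7|·|x + 7|.
Impose δ ≤ 2 so that |x| < 9; then |x + 7| ≤ 16.
Hence |x^2 − 49| ≤ 16|x − 7|, which is < ϵ once |x − 7| < ϵ/16.
Take δ = min(2, ϵ/16). If 0 < |x − 7| < δ then both bounds hold and |x^2 − 49| ≤ 16|x − 7| < 16·(ϵ/16) = ϵ.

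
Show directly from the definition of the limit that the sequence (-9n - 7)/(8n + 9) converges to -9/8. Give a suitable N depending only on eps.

Fix eps > 0. For n ≥ 1, |(-9n - 7)/(8n + 9) + 9/8| = |25|/(8(8n + 9)) = 25/(8(8n + 9)).
Since 8n + 9 ≥ 8n for n ≥ 1, this is ≤ 25/(8·8n) = (25/64)/n.
So |(-9n - 7)/(8n + 9) + 9/8| < eps whenever n > (25/64)/eps.
Take N = (25/64)/eps. If n > N then |(-9n - 7)/(8n + 9) + 9/8| ≤ (25/64)/n < eps.

N = (25/64)/eps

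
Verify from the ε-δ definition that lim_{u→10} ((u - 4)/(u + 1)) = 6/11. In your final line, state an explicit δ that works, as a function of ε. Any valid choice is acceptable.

Suppose ε > 0. We want δ > 0 with 0 < |u − 10| < δ ⇒ |(u - 4)/(u + 1) − (6/11)| < ε.
Combining over a common denominator, (u - 4)/(u + 1) − (6/11) = [(u - 4)·11 − 6·(u + 1)] / [11·(u + 1)] = 5(u − 10) / (11(u + 1)).
So |(u - 4)/(u + 1) − (6/11)| = 5|u − 10| / (11·|u + 1|).
Restrict δ ≤ 11/2. Then |u − 10| < 11/2 gives |u + 1| = |(u − 10) + 11| ≥ 11 − 11/2 = 11/2.
Hence |(u - 4)/(u + 1) − (6/11)| < 5|u − 10|/(11·(11/2)) = (10/121)|u − 10|, which is < ε once |u − 10| < (121/10)ε.
Take δ = min(11/2, (121/10)ε). Then 0 < |u − 10| < δ forces both bounds, so |(u - 4)/(u + 1) − (6/11)| < ε.

δ = min(11/2, (121/10)ε)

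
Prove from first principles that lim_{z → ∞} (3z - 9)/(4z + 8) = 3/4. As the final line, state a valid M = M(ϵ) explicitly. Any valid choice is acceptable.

Let ϵ > 0. We seek M > 0 such that z > M implies |(3z - 9)/(4z + 8) − (3/4)| < ϵ.
(3z - 9)/(4z + 8) − (3/4) = (4(3z - 9) − 3(4z + 8)) / (4(4z + 8)) = -60/(4(4z + 8)).
For z > 0 we have 4z + 8 > 4z, so |(3z - 9)/(4z + 8) − (3/4)| = 60/(4(4z + 8)) < 60/(4·4z) = (15/4)/z.
Thus |(3z - 9)/(4z + 8) − (3/4)| < ϵ whenever z > (15/4)/ϵ.
Take M = (15/4)/ϵ. If z > M then |(3z - 9)/(4z + 8) − (3/4)| < (15/4)/z < ϵ.

M = (15/4)/ϵ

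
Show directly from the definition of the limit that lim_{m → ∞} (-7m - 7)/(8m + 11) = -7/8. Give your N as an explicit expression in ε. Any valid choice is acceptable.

Let ε > 0 be given. For m ≥ 1, |(-7m - 7)/(8m + 11) + 7/8| = |21|/(8(8m + 11)) = 21/(8(8m + 11)).
Since 8m + 11 ≥ 8m for m ≥ 1, this is ≤ 21/(8·8m) = (21/64)/m.
So |(-7m - 7)/(8m + 11) + 7/8| < ε whenever m > (21/64)/ε.
Take N = (21/64)/ε. If m > N then |(-7m - 7)/(8m + 11) + 7/8| ≤ (21/64)/m < ε.

N = (21/64)/ε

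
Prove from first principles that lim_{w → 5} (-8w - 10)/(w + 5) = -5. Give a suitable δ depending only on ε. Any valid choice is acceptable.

δ = min(5, (5/3)ε)

Let ε > 0. We want δ > 0 with 0 < |w − 5| < δ ⇒ |(-8w - 10)/(w + 5) + 5| < ε.
Combining over a common denominator, (-8w - 10)/(w + 5) + 5 = [(-8w - 10)·10 − (-50)·(w + 5)] / [10·(w + 5)] = -30(w − 5) / (10(w + 5)).
So |(-8w - 10)/(w + 5) + 5| = 30|w − 5| / (10·|w + 5|).
Require δ ≤ 5, so |w + 5| ≥ |10| − |w − 5| > 10 − 5 = 5.
Hence |(-8w - 10)/(w + 5) + 5| < 30|w − 5|/(10·5) = (3/5)|w − 5|, which is < ε once |w − 5| < (5/3)ε.
Take δ = min(5, (5/3)ε). Then 0 < |w − 5| < δ forces both bounds, so |(-8w - 10)/(w + 5) + 5| < ε.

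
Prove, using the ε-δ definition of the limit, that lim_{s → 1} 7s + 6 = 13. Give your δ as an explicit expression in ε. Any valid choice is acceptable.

Let ε > 0 be given. We need δ > 0 so that 0 < |s − 1| < δ implies |(7s + 6) − 13| < ε.
|(7s + 6) − 13| = |7s - 7| = 7|s − 1|.
So 7|s − 1| < ε exactly when |s − 1| < ε/7.
Take δ = ε/7. If 0 < |s − 1| < δ then |(7s + 6) − 13| = 7|s − 1| < 7·(ε/7) = ε.

δ = ε/7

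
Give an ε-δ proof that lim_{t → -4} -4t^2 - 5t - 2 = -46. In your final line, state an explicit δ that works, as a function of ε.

Fix ε > 0. We want δ > 0 such that 0 < |t + 4| < δ implies |(-4t^2 - 5t - 2) + 46| < ε.
(-4t^2 - 5t - 2) + 46 = -4t^2 - 5t + 44 = (t + 4)(-4t + 11).
So |(-4t^2 - 5t - 2) + 46| = |t + 4|·|-4t + 11|.
Require δ ≤ 1. Then |t + 4| < 1 gives |t| < 5, and by the triangle inequality |-4t + 11| ≤ 4·5 + 11 = 31.
Hence |(-4t^2 - 5t - 2) + 46| ≤ 31|t + 4| < ε provided |t + 4| < ε/31.
Choosing δ = min(1, ε/31) ensures both conditions, hence |(-4t^2 - 5t - 2) + 46| < ε.

δ = min(1, ε/31)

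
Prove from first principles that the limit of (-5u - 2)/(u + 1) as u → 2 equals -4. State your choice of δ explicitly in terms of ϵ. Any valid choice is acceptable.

δ = min(3/2, (3/2)ϵ)

Let ϵ > 0. We want δ > 0 with 0 < |u − 2| < δ ⇒ |(-5u - 2)/(u + 1) + 4| < ϵ.
Combining over a common denominator, (-5u - 2)/(u + 1) + 4 = [(-5u - 2)·3 − (-12)·(u + 1)] / [3·(u + 1)] = -3(u − 2) / (3(u + 1)).
So |(-5u - 2)/(u + 1) + 4| = 3|u − 2| / (3·|u + 1|).
Require δ ≤ 3/2, so |u + 1| ≥ |3| − |u − 2| > 3 − 3/2 = 3/2.
Hence |(-5u - 2)/(u + 1) + 4| < 3|u − 2|/(3·(3/2)) = (2/3)|u − 2|, which is < ϵ once |u − 2| < (3/2)ϵ.
Take δ = min(3/2, (3/2)ϵ). Then 0 < |u − 2| < δ forces both bounds, so |(-5u - 2)/(u + 1) + 4| < ϵ.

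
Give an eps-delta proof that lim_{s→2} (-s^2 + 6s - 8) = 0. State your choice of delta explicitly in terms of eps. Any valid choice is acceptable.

Let eps > 0. We want delta > 0 such that 0 < |s − 2| < delta implies |(-s^2 + 6s - 8)| < eps.
(-s^2 + 6s - 8) = -s^2 + 6s - 8 = (s − 2)(-s + 4).
So |(-s^2 + 6s - 8)| = |s − 2|·|-s + 4|.
Assume first that |s − 2| < 2, so |s| < 4. Then |-s + 4| ≤ 4 + 4 = 8.
Hence |(-s^2 + 6s - 8)| ≤ 8|s − 2| < eps provided |s − 2| < eps/8.
Take delta = min(2, eps/8). Then 0 < |s − 2| < delta gives both |s − 2| < 2 and |s − 2| < eps/8, so |(-s^2 + 6s - 8)| < eps.

delta = min(2, eps/8)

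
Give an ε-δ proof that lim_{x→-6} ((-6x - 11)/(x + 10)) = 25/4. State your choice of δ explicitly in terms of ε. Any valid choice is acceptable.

δ = min(2, (8/49)ε)

Suppose ε > 0. We want δ > 0 with 0 < |x + 6| < δ ⇒ |(-6x - 11)/(x + 10) − (25/4)| < ε.
Combining over a common denominator, (-6x - 11)/(x + 10) − (25/4) = [(-6x - 11)·4 − 25·(x + 10)] / [4·(x + 10)] = -49(x + 6) / (4(x + 10)).
So |(-6x - 11)/(x + 10) − (25/4)| = 49|x + 6| / (4·|x + 10|).
Require δ ≤ 2, so |x + 10| ≥ |4| − |x + 6| > 4 − 2 = 2.
Hence |(-6x - 11)/(x + 10) − (25/4)| < 49|x + 6|/(4·2) = (49/8)|x + 6|, which is < ε once |x + 6| < (8/49)ε.
Take δ = min(2, (8/49)ε). Then 0 < |x + 6| < δ forces both bounds, so |(-6x - 11)/(x + 10) − (25/4)| < ε.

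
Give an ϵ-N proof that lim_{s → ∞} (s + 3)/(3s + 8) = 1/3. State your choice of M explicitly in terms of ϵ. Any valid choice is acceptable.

M = (1/9)/ϵ

Let ϵ > 0 be given. We seek M > 0 such that s > M implies |(s + 3)/(3s + 8) − (1/3)| < ϵ.
(s + 3)/(3s + 8) − (1/3) = (3(s + 3) − (3s + 8)) / (3(3s + 8)) = 1/(3(3s + 8)).
For s > 0 we have 3s + 8 > 3s, so |(s + 3)/(3s + 8) − (1/3)| = 1/(3(3s + 8)) < 1/(3·3s) = (1/9)/s.
Thus |(s + 3)/(3s + 8) − (1/3)| < ϵ whenever s > (1/9)/ϵ.
Take M = (1/9)/ϵ. If s > M then |(s + 3)/(3s + 8) − (1/3)| < (1/9)/s < ϵ.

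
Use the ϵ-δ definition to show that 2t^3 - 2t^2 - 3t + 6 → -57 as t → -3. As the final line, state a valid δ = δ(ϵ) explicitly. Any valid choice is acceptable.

δ = min(1, ϵ/85)

Fix ϵ > 0. We want δ > 0 such that 0 < |t + 3| < δ implies |(2t^3 - 2t^2 - 3t + 6) + 57| < ϵ.
(2t^3 - 2t^2 - 3t + 6) + 57 = 2t^3 - 2t^2 - 3t + 63 = (t + 3)(2t^2 - 8t + 21).
So |(2t^3 - 2t^2 - 3t + 6) + 57| = |t + 3|·|2t^2 - 8t + 21|.
Assume first that |t + 3| < 1, so |t| < 4. Then |2t^2 - 8t + 21| ≤ 2·4^2 + 8·4 + 21 = 85.
Hence |(2t^3 - 2t^2 - 3t + 6) + 57| ≤ 85|t + 3| < ϵ provided |t + 3| < ϵ/85.
Take δ = min(1, ϵ/85). Then 0 < |t + 3| < δ gives both |t + 3| < 1 and |t + 3| < ϵ/85, so |(2t^3 - 2t^2 - 3t + 6) + 57| < ϵ.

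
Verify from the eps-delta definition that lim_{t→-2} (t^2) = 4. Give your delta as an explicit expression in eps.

Let eps > 0. We seek delta > 0 with 0 < |t + 2| < delta ⇒ |t^2 − 4| < eps.
Factor: t^2 − 4 = (t + 2)(t - 2), so |t^2 − 4| = |t + 2|·|t - 2|.
Impose delta ≤ 1 so that |t| < 3; then |t - 2| ≤ 5.
Hence |t^2 − 4| ≤ 5|t + 2|, which is < eps once |t + 2| < eps/5.
Take delta = min(1, eps/5). If 0 < |t + 2| < delta then both bounds hold and |t^2 − 4| ≤ 5|t + 2| < 5·(eps/5) = eps.

delta = min(1, eps/5)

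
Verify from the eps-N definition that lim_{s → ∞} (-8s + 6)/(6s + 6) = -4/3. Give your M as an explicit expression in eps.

M = (7/3)/eps

Suppose eps > 0. We seek M > 0 such that s > M implies |(-8s + 6)/(6s + 6) + 4/3| < eps.
(-8s + 6)/(6s + 6) + 4/3 = (6(-8s + 6) − (-8)(6s + 6)) / (6(6s + 6)) = 84/(6(6s + 6)).
For s > 0 we have 6s + 6 > 6s, so |(-8s + 6)/(6s + 6) + 4/3| = 84/(6(6s + 6)) < 84/(6·6s) = (7/3)/s.
Thus |(-8s + 6)/(6s + 6) + 4/3| < eps whenever s > (7/3)/eps.
Take M = (7/3)/eps. If s > M then |(-8s + 6)/(6s + 6) + 4/3| < (7/3)/s < eps.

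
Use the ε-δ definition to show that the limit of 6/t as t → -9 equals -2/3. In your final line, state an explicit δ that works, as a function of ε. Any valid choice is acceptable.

δ = min(9/2, (27/4)ε)

Let ε > 0 be given. We seek δ > 0 such that 0 < |t + 9| < δ implies |6/t + 2/3| < ε.
|6/t + 2/3| = 6·|-9 − t|/(9·|t|) = 6|t + 9|/(9|t|).
Restrict δ ≤ 9/2. Then |t + 9| < 9/2 gives |t| > 9/2, so 9|t| > 81/2.
Then |6/t + 2/3| < 6|t + 9|/(81/2), which is < ε when |t + 9| < (27/4)ε.
Take δ = min(9/2, (27/4)ε). Then 0 < |t + 9| < δ gives both |t + 9| < 9/2 and |t + 9| < (27/4)ε, so |6/t + 2/3| < ε.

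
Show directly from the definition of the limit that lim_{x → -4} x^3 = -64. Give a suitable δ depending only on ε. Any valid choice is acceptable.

Suppose ε > 0. We seek δ > 0 with 0 < |x + 4| < δ ⇒ |x^3 + 64| < ε.
Factor: x^3 + 64 = (x + 4)(x^2 - 4x + 16), so |x^3 + 64| = |x + 4|·|x^2 - 4x + 16|.
Impose δ ≤ 1 so that |x| < 5; then |x^2 - 4x + 16| ≤ 61.
Hence |x^3 + 64| ≤ 61|x + 4|, which is < ε once |x + 4| < ε/61.
Take δ = min(1, ε/61). If 0 < |x + 4| < δ then both bounds hold and |x^3 + 64| ≤ 61|x + 4| < 61·(ε/61) = ε.

δ = min(1, ε/61)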